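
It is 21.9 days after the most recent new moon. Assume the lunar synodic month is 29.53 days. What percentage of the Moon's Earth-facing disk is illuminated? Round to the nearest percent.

Phase angle: θ = 360°·(21.9 d)/(29.53 d) = 267.0°.
cos 267.0° = (-0.053), so f = (1 − (-0.053))/2 = 0.526, so 53%.

53%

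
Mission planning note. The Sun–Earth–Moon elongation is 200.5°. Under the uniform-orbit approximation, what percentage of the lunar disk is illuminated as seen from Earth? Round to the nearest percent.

97%

Half-versine of 200.5°: (1 − (-0.937))/2 = 0.968, i.e. 97%.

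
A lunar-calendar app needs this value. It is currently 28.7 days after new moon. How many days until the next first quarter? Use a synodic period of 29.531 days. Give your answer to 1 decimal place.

8.2 days

First quarter is 0.25 of the way through the cycle: age 0.25 × 29.531 = 7.383 d.
This lunation's first quarter (7.383 d) has passed, so add one period: 36.914 − 28.7 = 8.214 days.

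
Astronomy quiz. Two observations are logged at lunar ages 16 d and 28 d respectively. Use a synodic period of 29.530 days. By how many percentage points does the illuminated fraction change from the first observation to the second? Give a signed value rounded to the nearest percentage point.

-96 percentage points

θ₁ = 360° × 16/29.530 = 195.1°, f₁ = (1 − cos θ₁)/2 = 0.983.
θ₂ = 360° × 28/29.530 = 341.3°, f₂ = (1 − cos θ₂)/2 = 0.026.
Change = f₂ − f₁ = -0.957 → -96 percentage points.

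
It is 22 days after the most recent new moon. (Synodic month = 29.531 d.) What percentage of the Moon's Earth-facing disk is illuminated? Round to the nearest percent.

Phase angle: θ = 360°·(22 d)/(29.531 d) = 268.2°.
Illuminated fraction = (1 − cos 268.2°)/2 = (1 − (-0.032))/2 ≈ 0.516, so 52%.

52%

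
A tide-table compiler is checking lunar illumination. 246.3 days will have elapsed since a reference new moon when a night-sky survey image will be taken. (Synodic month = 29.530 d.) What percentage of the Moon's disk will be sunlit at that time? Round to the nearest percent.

246.3 d spans 8 complete synodic months (8 × 29.530 = 236.24 d) plus 10.06 d.
The Moon has covered 10.06/29.530 of its cycle, so θ ≈ 360° × 10.06/29.530 = 122.6°.
cos 122.6° = (-0.539), so f = (1 − (-0.539))/2 = 0.770, so 77%.

77%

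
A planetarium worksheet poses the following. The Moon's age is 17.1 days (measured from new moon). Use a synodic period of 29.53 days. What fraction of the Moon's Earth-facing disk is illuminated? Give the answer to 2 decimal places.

The Moon has covered 17.1/29.53 of its cycle, so θ ≈ 360° × 17.1/29.53 = 208.5°.
Illuminated fraction = (1 − cos 208.5°)/2 = (1 − (-0.879))/2 ≈ 0.940.

0.94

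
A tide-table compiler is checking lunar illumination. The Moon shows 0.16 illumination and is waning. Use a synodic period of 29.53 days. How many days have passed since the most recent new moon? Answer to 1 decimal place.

Invert f = (1 − cos θ)/2 to get cos θ = 1 − 2(0.16) = 0.680, hence θ₀ = arccos 0.680 = 47.2°.
A waning Moon lies in 180°–360°, so θ = 360° − 47.2° = 312.8°.
Age = 29.53 × 312.8°/360° ≈ 25.66 days.

25.7 days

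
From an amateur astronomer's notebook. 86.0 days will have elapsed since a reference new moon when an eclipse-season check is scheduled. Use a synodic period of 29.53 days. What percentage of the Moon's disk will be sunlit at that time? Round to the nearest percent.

86.0 d spans 2 complete synodic months (2 × 29.53 = 59.06 d) plus 26.94 d.
Phase angle: θ = 360°·(26.94 d)/(29.53 d) = 328.4°.
Illuminated fraction = (1 − cos 328.4°)/2 = (1 − 0.852)/2 ≈ 0.074, so 7%.

7%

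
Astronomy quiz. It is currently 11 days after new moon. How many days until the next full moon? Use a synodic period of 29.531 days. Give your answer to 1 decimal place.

Full moon is 0.5 of the way through the cycle: age 0.5 × 29.531 = 14.765 d.
So 3.765 days remain (14.765 − 11).

3.8 days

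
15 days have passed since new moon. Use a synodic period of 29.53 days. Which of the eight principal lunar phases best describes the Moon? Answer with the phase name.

full moon

At 15/29.53 of the cycle, θ ≈ 183° — the full moon range.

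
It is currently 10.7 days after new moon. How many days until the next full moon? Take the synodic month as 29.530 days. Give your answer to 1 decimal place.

4.1 days

Full moon is 0.5 of the way through the cycle: age 0.5 × 29.530 = 14.765 d.
That is 14.765 − 10.7 = 4.065 days ahead.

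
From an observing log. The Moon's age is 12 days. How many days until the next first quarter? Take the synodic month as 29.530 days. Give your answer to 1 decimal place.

24.9 days

First quarter occurs at elongation 90°, i.e. at age 29.530 × 90/360 = 7.383 d.
This lunation's first quarter (7.383 d) has passed, so add one period: 36.913 − 12 = 24.913 days.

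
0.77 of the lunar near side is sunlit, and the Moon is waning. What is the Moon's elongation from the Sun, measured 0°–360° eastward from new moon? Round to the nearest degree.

237°

From f = (1 − cos θ)/2: cos θ = 1 − 2×0.77 = -0.540; arccos → 122.7°.
Since the Moon is past full (waning), take the reflex angle: θ = 360° − 122.7° = 237.3°.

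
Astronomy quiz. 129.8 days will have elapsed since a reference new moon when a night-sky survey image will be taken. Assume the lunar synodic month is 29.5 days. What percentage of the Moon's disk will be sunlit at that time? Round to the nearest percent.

90%

129.8 d spans 4 complete synodic months (4 × 29.5 = 118.00 d) plus 11.80 d.
Phase angle: θ = 360°·(11.80 d)/(29.5 d) = 144.0°.
Illuminated fraction = (1 − cos 144.0°)/2 = (1 − (-0.809))/2 ≈ 0.905, so 90%.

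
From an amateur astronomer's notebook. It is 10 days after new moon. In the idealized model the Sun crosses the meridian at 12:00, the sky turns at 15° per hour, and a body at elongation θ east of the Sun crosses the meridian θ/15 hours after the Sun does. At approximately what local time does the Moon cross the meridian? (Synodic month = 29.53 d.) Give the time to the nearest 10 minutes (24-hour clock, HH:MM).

Phase angle: θ = 360°·(10 d)/(29.53 d) = 121.9°.
The Moon trails the Sun by θ/15 = 121.9/15 ≈ 8.13 hours.
12:00 + 8.127 h ≈ 20:08 → 20:10 to the nearest ten minutes.

20:10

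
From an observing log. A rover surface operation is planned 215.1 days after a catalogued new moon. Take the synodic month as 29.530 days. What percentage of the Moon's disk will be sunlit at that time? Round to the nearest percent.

215.1 d spans 7 complete synodic months (7 × 29.530 = 206.71 d) plus 8.39 d.
The Moon has covered 8.39/29.530 of its cycle, so θ ≈ 360° × 8.39/29.530 = 102.3°.
Illuminated fraction = (1 − cos 102.3°)/2 = (1 − (-0.213))/2 ≈ 0.606, so 61%.

61%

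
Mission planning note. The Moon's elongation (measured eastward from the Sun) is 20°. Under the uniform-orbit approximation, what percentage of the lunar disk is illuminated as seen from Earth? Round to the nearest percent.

cos 20° = 0.940, so f = (1 − 0.940)/2 = 0.030, i.e. 3%.

3%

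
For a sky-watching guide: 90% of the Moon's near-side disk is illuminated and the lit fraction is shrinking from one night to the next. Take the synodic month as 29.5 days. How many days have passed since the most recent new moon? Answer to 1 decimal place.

17.8 days

Invert f = (1 − cos θ)/2 to get cos θ = 1 − 2(0.90) = -0.800, hence θ₀ = arccos -0.800 = 143.1°.
Since the Moon is past full (waning), take the reflex angle: θ = 360° − 143.1° = 216.9°.
That fraction of the synodic month is 216.9/360 × 29.5 d ≈ 17.77 d.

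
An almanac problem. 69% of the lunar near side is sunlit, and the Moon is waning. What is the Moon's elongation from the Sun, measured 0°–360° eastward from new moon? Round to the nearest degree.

248°

cos θ = 1 − 2f = -0.380, giving a principal value of 112.3°.
Waning ⇒ past full, so θ = 360° − 112.3° = 247.7°.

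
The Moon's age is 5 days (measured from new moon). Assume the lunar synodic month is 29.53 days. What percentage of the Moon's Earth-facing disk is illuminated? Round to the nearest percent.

26%

The Moon has covered 5/29.53 of its cycle, so θ ≈ 360° × 5/29.53 = 61.0°.
cos 61.0° = 0.485, so f = (1 − 0.485)/2 = 0.257, so 26%.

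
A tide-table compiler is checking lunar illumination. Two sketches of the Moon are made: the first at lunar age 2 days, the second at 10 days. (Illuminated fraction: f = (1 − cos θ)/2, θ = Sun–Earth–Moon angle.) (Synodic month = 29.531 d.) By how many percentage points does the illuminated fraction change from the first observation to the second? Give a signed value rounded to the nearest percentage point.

+72 percentage points

θ₁ = 360° × 2/29.531 = 24.4°, f₁ = (1 − cos θ₁)/2 = 0.045.
θ₂ = 360° × 10/29.531 = 121.9°, f₂ = (1 − cos θ₂)/2 = 0.764.
Change = f₂ − f₁ = +0.720 → +72 percentage points.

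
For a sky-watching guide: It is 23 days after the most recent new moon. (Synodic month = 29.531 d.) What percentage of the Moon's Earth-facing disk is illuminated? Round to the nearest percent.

41%

The Moon has covered 23/29.531 of its cycle, so θ ≈ 360° × 23/29.531 = 280.4°.
With cos θ = 0.180, the lit fraction is (1 − 0.180)/2 ≈ 0.410, so 41%.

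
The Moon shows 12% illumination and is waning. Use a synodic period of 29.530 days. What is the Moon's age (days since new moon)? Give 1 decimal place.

cos θ = 1 − 2f = 0.760, giving a principal value of 40.5°.
Waning ⇒ past full, so θ = 360° − 40.5° = 319.5°.
That fraction of the synodic month is 319.5/360 × 29.530 d ≈ 26.20 d.

26.2 days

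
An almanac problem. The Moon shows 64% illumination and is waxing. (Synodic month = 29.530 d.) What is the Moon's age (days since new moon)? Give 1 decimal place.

8.7 days

cos θ = 1 − 2f = -0.280, giving a principal value of 106.3°.
The Moon is waxing (0°–180°), so θ = 106.3° directly.
Age = 29.530 × 106.3°/360° ≈ 8.72 days.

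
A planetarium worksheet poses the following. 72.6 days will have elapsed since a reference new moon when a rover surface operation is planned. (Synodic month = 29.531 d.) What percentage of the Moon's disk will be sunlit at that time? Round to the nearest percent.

Reduce mod P: 72.6 − 2×29.531 = 13.54 d into the current lunation.
Elongation θ = 360° × 13.54/29.531 ≈ 165.0°.
With cos θ = (-0.966), the lit fraction is (1 − (-0.966))/2 ≈ 0.983, so 98%.

98%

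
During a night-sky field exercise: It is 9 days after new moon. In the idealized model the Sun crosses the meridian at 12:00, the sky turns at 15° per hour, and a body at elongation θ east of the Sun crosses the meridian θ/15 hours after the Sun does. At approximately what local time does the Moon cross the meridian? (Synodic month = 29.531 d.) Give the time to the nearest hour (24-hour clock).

19:00

Phase angle: θ = 360°·(9 d)/(29.531 d) = 109.7°.
Delay after the Sun = 109.7° / (15°/h) ≈ 7.31 h.
12:00 + 7.31 h ≈ 19:19 → 19:00 to the nearest hour.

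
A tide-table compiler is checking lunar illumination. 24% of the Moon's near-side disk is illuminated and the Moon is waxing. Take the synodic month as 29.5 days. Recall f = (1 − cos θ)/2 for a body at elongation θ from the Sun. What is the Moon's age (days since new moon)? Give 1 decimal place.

From f = (1 − cos θ)/2: cos θ = 1 − 2×0.24 = 0.520; arccos → 58.7°.
The Moon is waxing (0°–180°), so θ = 58.7° directly.
That fraction of the synodic month is 58.7/360 × 29.5 d ≈ 4.81 d.

4.8 days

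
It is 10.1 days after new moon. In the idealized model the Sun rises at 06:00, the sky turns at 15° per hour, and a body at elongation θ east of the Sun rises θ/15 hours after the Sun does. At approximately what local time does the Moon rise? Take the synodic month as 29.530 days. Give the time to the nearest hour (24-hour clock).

Phase angle: θ = 360°·(10.1 d)/(29.530 d) = 123.1°.
At 15° of sky rotation per hour, 123.1° corresponds to a 8.21 h lag.
06:00 + 8.21 h ≈ 14:13 → 14:00 to the nearest hour.

14:00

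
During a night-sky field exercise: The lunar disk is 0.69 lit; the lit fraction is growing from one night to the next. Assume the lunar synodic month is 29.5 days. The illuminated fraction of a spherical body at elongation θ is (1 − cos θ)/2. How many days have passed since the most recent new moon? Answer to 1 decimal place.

Invert f = (1 − cos θ)/2 to get cos θ = 1 − 2(0.69) = -0.380, hence θ₀ = arccos -0.380 = 112.3°.
The Moon is waxing (0°–180°), so θ = 112.3° directly.
At 360°/29.5 d per day, 112.3° corresponds to 9.21 days.

9.2 days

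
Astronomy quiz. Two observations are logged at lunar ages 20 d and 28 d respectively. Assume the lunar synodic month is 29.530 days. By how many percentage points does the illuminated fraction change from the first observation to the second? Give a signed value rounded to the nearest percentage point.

-69 percentage points

θ₁ = 360° × 20/29.530 = 243.8°, f₁ = (1 − cos θ₁)/2 = 0.721.
θ₂ = 360° × 28/29.530 = 341.3°, f₂ = (1 − cos θ₂)/2 = 0.026.
Change = f₂ − f₁ = -0.694 → -69 percentage points.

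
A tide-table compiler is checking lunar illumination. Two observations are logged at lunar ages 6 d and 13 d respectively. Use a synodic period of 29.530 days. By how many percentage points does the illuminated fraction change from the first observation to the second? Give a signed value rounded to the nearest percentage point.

+61 pp

θ₁ = 360° × 6/29.530 = 73.1°, f₁ = (1 − cos θ₁)/2 = 0.355.
θ₂ = 360° × 13/29.530 = 158.5°, f₂ = (1 − cos θ₂)/2 = 0.965.
Change = f₂ − f₁ = +0.610 → +61 percentage points.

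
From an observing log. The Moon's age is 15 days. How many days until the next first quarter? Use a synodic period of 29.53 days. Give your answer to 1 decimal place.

First quarter is 0.25 of the way through the cycle: age 0.25 × 29.53 = 7.383 d.
Already past this cycle's first quarter; the next is at 7.383 + 29.53 = 36.913 d, so 36.913 − 15 = 21.913 days.

21.9 days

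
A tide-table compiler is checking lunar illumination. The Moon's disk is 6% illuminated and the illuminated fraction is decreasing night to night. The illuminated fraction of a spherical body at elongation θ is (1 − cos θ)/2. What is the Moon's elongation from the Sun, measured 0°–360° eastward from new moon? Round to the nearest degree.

332°

cos θ = 1 − 2f = 0.880, giving a principal value of 28.4°.
Waning ⇒ past full, so θ = 360° − 28.4° = 331.6°.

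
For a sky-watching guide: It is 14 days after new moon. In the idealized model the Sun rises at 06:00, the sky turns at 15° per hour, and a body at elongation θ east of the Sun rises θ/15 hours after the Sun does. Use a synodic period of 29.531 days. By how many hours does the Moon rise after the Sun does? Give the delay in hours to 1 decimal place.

11.4 h

The Moon has covered 14/29.531 of its cycle, so θ ≈ 360° × 14/29.531 = 170.7°.
Delay after the Sun = 170.7° / (15°/h) ≈ 11.38 h.
So the Moon rises 11.38 h after the Sun.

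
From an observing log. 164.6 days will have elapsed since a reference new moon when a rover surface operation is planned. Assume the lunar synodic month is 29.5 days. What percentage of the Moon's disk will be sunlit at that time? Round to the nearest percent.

94%

164.6/29.5 = 5.580 lunations, so 5 complete cycles and 17.10 d into the next.
Elongation θ = 360° × 17.10/29.5 ≈ 208.7°.
With cos θ = (-0.877), the lit fraction is (1 − (-0.877))/2 ≈ 0.939, so 94%.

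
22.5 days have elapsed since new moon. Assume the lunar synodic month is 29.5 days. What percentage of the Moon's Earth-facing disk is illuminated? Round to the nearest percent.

Elongation θ = 360° × 22.5/29.5 ≈ 274.6°.
cos 274.6° = 0.080, so f = (1 − 0.080)/2 = 0.460, so 46%.

46%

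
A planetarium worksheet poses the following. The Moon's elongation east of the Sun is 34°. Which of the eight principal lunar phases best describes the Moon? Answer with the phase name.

waxing crescent

34° lies in the waxing crescent sector of the 8-phase cycle.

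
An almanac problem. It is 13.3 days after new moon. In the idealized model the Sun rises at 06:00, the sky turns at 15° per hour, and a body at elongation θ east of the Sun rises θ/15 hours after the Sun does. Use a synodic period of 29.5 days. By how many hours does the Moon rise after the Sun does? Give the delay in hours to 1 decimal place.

Phase angle: θ = 360°·(13.3 d)/(29.5 d) = 162.3°.
Delay after the Sun = 162.3° / (15°/h) ≈ 10.82 h.
So the Moon rises 10.82 h after the Sun.

10.8 h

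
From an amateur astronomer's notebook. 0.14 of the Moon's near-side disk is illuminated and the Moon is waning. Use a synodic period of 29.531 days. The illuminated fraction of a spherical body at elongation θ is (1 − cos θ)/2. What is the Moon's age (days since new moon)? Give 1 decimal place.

From f = (1 − cos θ)/2: cos θ = 1 − 2×0.14 = 0.720; arccos → 43.9°.
Waning ⇒ past full, so θ = 360° − 43.9° = 316.1°.
Age = 29.531 × 316.1°/360° ≈ 25.93 days.

25.9 days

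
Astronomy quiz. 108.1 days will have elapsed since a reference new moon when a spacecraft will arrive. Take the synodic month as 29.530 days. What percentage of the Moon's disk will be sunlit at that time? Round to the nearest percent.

108.1/29.530 = 3.661 lunations, so 3 complete cycles and 19.51 d into the next.
Elongation θ = 360° × 19.51/29.530 ≈ 237.8°.
With cos θ = (-0.532), the lit fraction is (1 − (-0.532))/2 ≈ 0.766, so 77%.

77%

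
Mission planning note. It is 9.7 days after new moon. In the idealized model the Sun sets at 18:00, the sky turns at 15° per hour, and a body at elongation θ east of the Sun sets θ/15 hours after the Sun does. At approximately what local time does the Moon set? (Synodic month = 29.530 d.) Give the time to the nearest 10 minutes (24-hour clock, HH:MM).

01:50

The Moon has covered 9.7/29.530 of its cycle, so θ ≈ 360° × 9.7/29.530 = 118.3°.
Delay after the Sun = 118.3° / (15°/h) ≈ 7.88 h.
18:00 + 7.884 h ≈ 01:53 → 01:50 to the nearest ten minutes.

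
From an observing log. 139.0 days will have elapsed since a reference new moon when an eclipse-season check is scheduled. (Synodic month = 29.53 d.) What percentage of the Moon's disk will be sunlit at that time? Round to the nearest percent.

63%

139.0 d spans 4 complete synodic months (4 × 29.53 = 118.12 d) plus 20.88 d.
The Moon has covered 20.88/29.53 of its cycle, so θ ≈ 360° × 20.88/29.53 = 254.5°.
With cos θ = (-0.266), the lit fraction is (1 − (-0.266))/2 ≈ 0.633, so 63%.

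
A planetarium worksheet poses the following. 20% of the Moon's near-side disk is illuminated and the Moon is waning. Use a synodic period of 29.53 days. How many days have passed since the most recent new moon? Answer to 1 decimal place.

From f = (1 − cos θ)/2: cos θ = 1 − 2×0.20 = 0.600; arccos → 53.1°.
Since the Moon is past full (waning), take the reflex angle: θ = 360° − 53.1° = 306.9°.
That fraction of the synodic month is 306.9/360 × 29.53 d ≈ 25.17 d.

25.2 days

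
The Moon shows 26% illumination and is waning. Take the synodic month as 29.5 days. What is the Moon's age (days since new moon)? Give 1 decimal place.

Invert f = (1 − cos θ)/2 to get cos θ = 1 − 2(0.26) = 0.480, hence θ₀ = arccos 0.480 = 61.3°.
Since the Moon is past full (waning), take the reflex angle: θ = 360° − 61.3° = 298.7°.
That fraction of the synodic month is 298.7/360 × 29.5 d ≈ 24.48 d.

24.5 days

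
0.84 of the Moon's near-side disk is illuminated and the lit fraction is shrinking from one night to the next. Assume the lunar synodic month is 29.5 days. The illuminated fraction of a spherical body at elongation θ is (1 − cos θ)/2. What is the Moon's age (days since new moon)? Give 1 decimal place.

18.6 days

Invert f = (1 − cos θ)/2 to get cos θ = 1 − 2(0.84) = -0.680, hence θ₀ = arccos -0.680 = 132.8°.
Since the Moon is past full (waning), take the reflex angle: θ = 360° − 132.8° = 227.2°.
Age = 29.5 × 227.2°/360° ≈ 18.61 days.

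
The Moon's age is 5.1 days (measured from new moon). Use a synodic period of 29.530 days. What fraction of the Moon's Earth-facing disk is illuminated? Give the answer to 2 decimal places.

Elongation θ = 360° × 5.1/29.530 ≈ 62.2°.
With cos θ = 0.467, the lit fraction is (1 − 0.467)/2 ≈ 0.267.

0.27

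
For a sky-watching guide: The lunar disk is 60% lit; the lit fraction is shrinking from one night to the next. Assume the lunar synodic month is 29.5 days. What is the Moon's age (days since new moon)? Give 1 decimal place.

21.2 days

From f = (1 − cos θ)/2: cos θ = 1 − 2×0.60 = -0.200; arccos → 101.5°.
Since the Moon is past full (waning), take the reflex angle: θ = 360° − 101.5° = 258.5°.
That fraction of the synodic month is 258.5/360 × 29.5 d ≈ 21.18 d.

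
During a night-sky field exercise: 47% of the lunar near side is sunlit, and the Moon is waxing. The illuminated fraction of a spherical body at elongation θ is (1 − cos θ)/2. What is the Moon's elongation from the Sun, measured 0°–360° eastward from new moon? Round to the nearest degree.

87°

cos θ = 1 − 2f = 0.060, giving a principal value of 86.6°.
Before full moon the principal value applies: θ = 86.6°.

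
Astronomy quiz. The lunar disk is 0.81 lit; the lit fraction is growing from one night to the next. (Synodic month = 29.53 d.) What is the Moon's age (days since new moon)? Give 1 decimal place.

cos θ = 1 − 2f = -0.620, giving a principal value of 128.3°.
Waxing ⇒ before full, so θ = 128.3°.
That fraction of the synodic month is 128.3/360 × 29.53 d ≈ 10.53 d.

10.5 days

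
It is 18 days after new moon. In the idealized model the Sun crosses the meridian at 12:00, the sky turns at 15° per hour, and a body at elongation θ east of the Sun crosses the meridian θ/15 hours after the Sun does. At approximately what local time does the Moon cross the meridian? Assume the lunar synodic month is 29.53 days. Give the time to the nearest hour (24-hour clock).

03:00

The Moon has covered 18/29.53 of its cycle, so θ ≈ 360° × 18/29.53 = 219.4°.
The Moon trails the Sun by θ/15 = 219.4/15 ≈ 14.63 hours.
12:00 + 14.63 h ≈ 02:38 → 03:00 to the nearest hour.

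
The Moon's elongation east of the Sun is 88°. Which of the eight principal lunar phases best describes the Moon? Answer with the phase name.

The first quarter sector spans roughly 68°–112°; 88° falls inside it.

first quarter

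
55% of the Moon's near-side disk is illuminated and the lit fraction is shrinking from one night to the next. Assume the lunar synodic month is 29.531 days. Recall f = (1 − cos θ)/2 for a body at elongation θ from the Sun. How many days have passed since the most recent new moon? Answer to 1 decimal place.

Invert f = (1 − cos θ)/2 to get cos θ = 1 − 2(0.55) = -0.100, hence θ₀ = arccos -0.100 = 95.7°.
Waning ⇒ past full, so θ = 360° − 95.7° = 264.3°.
That fraction of the synodic month is 264.3/360 × 29.531 d ≈ 21.68 d.

21.7 days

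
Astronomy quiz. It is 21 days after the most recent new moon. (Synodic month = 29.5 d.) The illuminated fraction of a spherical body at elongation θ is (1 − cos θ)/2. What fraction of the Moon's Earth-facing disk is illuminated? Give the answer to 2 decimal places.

0.62

The Moon has covered 21/29.5 of its cycle, so θ ≈ 360° × 21/29.5 = 256.3°.
Illuminated fraction = (1 − cos 256.3°)/2 = (1 − (-0.237))/2 ≈ 0.619.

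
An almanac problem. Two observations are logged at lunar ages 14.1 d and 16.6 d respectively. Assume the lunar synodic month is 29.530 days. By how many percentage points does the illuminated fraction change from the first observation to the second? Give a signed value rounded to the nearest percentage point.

-3 pp

First observation: θ = 360°·14.1/29.530 = 171.9°, so f = 0.995.
Second observation: θ = 202.4°, f = 0.962.
Δf = 0.962 − 0.995 = -0.033, i.e. -3 pp.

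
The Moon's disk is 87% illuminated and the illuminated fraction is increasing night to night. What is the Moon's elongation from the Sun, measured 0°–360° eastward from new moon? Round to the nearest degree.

From f = (1 − cos θ)/2: cos θ = 1 − 2×0.87 = -0.740; arccos → 137.7°.
Before full moon the principal value applies: θ = 137.7°.

138°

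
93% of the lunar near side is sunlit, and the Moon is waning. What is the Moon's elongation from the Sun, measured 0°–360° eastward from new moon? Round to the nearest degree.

211°

From f = (1 − cos θ)/2: cos θ = 1 − 2×0.93 = -0.860; arccos → 149.3°.
Waning ⇒ past full, so θ = 360° − 149.3° = 210.7°.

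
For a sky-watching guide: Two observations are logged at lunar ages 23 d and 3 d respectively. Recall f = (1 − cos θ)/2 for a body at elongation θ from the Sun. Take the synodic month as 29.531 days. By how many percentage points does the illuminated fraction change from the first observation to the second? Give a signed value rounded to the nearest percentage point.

First observation: θ = 360°·23/29.531 = 280.4°, so f = 0.410.
Second observation: θ = 36.6°, f = 0.098.
Δf = 0.098 − 0.410 = -0.311, i.e. -31 pp.

-31 pp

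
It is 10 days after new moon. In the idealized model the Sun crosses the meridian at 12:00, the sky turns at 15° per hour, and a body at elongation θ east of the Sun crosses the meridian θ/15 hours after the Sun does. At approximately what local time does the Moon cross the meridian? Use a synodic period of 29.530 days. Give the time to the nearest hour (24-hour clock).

20:00

The Moon has covered 10/29.530 of its cycle, so θ ≈ 360° × 10/29.530 = 121.9°.
Delay after the Sun = 121.9° / (15°/h) ≈ 8.13 h.
12:00 + 8.13 h ≈ 20:08 → 20:00 to the nearest hour.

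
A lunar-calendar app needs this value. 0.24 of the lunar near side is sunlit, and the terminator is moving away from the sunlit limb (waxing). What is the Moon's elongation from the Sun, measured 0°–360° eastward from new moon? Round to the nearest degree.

59°

cos θ = 1 − 2f = 0.520, giving a principal value of 58.7°.
Before full moon the principal value applies: θ = 58.7°.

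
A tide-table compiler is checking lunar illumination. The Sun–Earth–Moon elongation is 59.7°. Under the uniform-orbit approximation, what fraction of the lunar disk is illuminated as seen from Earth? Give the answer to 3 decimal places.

0.248

f = (1 − cos 59.7°)/2 = (1 − 0.505)/2 ≈ 0.248.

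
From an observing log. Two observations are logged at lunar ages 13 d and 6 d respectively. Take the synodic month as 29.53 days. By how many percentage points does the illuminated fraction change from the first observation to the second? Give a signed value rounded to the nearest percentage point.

First observation: θ = 360°·13/29.53 = 158.5°, so f = 0.965.
Second observation: θ = 73.1°, f = 0.355.
Δf = 0.355 − 0.965 = -0.610, i.e. -61 pp.

-61 percentage points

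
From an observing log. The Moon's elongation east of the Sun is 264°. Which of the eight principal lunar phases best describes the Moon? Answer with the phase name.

264° lies in the last quarter sector of the 8-phase cycle.

last quarter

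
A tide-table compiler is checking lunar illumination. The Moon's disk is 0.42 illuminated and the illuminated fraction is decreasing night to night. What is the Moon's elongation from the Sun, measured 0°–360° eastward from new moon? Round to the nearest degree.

cos θ = 1 − 2f = 0.160, giving a principal value of 80.8°.
Since the Moon is past full (waning), take the reflex angle: θ = 360° − 80.8° = 279.2°.

279°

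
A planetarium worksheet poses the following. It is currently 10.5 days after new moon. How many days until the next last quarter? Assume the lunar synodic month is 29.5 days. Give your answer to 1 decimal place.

11.6 days

Last quarter occurs at elongation 270°, i.e. at age 29.5 × 270/360 = 22.125 d.
That is 22.125 − 10.5 = 11.625 days ahead.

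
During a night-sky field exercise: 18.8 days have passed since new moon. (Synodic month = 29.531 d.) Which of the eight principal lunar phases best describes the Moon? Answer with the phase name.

θ ≈ 360° × 18.8/29.531 = 229°, which falls in the waning gibbous sector.

waning gibbous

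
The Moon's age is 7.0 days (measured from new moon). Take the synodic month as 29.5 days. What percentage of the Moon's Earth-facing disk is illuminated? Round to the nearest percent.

The Moon has covered 7.0/29.5 of its cycle, so θ ≈ 360° × 7.0/29.5 = 85.4°.
Illuminated fraction = (1 − cos 85.4°)/2 = (1 − 0.080)/2 ≈ 0.460, so 46%.

46%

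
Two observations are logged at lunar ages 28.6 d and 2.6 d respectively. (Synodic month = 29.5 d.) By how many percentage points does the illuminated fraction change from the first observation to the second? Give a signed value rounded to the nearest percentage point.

θ₁ = 360° × 28.6/29.5 = 349.0°, f₁ = (1 − cos θ₁)/2 = 0.009.
θ₂ = 360° × 2.6/29.5 = 31.7°, f₂ = (1 − cos θ₂)/2 = 0.075.
Change = f₂ − f₁ = +0.066 → +7 percentage points.

+7 percentage points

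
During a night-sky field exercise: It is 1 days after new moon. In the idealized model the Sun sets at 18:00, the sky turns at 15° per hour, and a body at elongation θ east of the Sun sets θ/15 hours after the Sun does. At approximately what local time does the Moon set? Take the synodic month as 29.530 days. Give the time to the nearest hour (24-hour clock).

The Moon has covered 1/29.530 of its cycle, so θ ≈ 360° × 1/29.530 = 12.2°.
The Moon trails the Sun by θ/15 = 12.2/15 ≈ 0.81 hours.
18:00 + 0.81 h ≈ 18:49 → 19:00 to the nearest hour.

19:00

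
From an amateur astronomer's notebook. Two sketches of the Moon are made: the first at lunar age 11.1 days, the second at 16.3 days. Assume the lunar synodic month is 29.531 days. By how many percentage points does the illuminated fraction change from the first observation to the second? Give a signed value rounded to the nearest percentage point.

θ₁ = 360° × 11.1/29.531 = 135.3°, f₁ = (1 − cos θ₁)/2 = 0.855.
θ₂ = 360° × 16.3/29.531 = 198.7°, f₂ = (1 − cos θ₂)/2 = 0.974.
Change = f₂ − f₁ = +0.118 → +12 percentage points.

+12 pp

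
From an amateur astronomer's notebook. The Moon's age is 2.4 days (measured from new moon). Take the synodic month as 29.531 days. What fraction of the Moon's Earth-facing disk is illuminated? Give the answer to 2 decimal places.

0.06

The Moon has covered 2.4/29.531 of its cycle, so θ ≈ 360° × 2.4/29.531 = 29.3°.
Illuminated fraction = (1 − cos 29.3°)/2 = (1 − 0.872)/2 ≈ 0.064.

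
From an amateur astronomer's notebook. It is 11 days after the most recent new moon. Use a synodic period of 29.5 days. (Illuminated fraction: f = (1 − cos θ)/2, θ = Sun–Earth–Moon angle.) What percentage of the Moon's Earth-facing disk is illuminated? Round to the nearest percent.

85%

Elongation θ = 360° × 11/29.5 ≈ 134.2°.
Illuminated fraction = (1 − cos 134.2°)/2 = (1 − (-0.698))/2 ≈ 0.849, so 85%.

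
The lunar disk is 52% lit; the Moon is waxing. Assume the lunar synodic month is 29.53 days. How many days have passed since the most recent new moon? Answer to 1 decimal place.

From f = (1 − cos θ)/2: cos θ = 1 − 2×0.52 = -0.040; arccos → 92.3°.
The Moon is waxing (0°–180°), so θ = 92.3° directly.
At 360°/29.53 d per day, 92.3° corresponds to 7.57 days.

7.6 days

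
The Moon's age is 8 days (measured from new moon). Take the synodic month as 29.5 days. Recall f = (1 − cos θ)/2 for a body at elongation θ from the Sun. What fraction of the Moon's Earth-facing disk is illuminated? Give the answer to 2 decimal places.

0.57

Phase angle: θ = 360°·(8 d)/(29.5 d) = 97.6°.
Illuminated fraction = (1 − cos 97.6°)/2 = (1 − (-0.133))/2 ≈ 0.566.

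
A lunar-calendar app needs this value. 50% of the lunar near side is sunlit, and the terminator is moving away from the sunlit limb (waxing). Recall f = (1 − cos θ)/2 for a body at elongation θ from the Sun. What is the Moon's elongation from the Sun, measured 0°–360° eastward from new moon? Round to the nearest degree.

cos θ = 1 − 2f = 0.000, giving a principal value of 90.0°.
Waxing ⇒ before full, so θ = 90.0°.

90°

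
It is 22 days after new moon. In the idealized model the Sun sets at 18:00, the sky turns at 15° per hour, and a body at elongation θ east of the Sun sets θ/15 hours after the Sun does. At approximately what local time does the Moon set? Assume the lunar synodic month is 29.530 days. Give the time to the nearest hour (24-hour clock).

12:00

Elongation θ = 360° × 22/29.530 ≈ 268.2°.
The Moon trails the Sun by θ/15 = 268.2/15 ≈ 17.88 hours.
18:00 + 17.88 h ≈ 11:53 → 12:00 to the nearest hour.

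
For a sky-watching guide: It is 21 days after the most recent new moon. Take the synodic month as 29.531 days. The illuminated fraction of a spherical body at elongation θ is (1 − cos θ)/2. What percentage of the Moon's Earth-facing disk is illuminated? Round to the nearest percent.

Elongation θ = 360° × 21/29.531 ≈ 256.0°.
Illuminated fraction = (1 − cos 256.0°)/2 = (1 − (-0.242))/2 ≈ 0.621, so 62%.

62%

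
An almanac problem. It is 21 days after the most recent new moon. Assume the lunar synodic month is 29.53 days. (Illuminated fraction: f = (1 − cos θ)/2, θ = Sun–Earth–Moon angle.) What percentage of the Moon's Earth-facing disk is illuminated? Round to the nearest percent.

62%

Phase angle: θ = 360°·(21 d)/(29.53 d) = 256.0°.
cos 256.0° = (-0.242), so f = (1 − (-0.242))/2 = 0.621, so 62%.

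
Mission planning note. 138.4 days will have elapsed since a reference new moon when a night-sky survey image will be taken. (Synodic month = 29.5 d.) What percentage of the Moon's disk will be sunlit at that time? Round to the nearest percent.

138.4/29.5 = 4.692 lunations, so 4 complete cycles and 20.40 d into the next.
Phase angle: θ = 360°·(20.40 d)/(29.5 d) = 248.9°.
Illuminated fraction = (1 − cos 248.9°)/2 = (1 − (-0.359))/2 ≈ 0.680, so 68%.

68%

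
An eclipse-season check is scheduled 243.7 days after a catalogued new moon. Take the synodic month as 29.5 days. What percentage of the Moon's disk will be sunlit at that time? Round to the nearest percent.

243.7 d spans 8 complete synodic months (8 × 29.5 = 236.00 d) plus 7.70 d.
The Moon has covered 7.70/29.5 of its cycle, so θ ≈ 360° × 7.70/29.5 = 94.0°.
cos 94.0° = (-0.069), so f = (1 − (-0.069))/2 = 0.535, so 53%.

53%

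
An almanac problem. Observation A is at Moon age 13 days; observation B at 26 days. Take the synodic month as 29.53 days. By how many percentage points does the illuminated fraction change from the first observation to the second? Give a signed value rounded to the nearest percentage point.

-83 pp

θ₁ = 360° × 13/29.53 = 158.5°, f₁ = (1 − cos θ₁)/2 = 0.965.
θ₂ = 360° × 26/29.53 = 317.0°, f₂ = (1 − cos θ₂)/2 = 0.135.
Change = f₂ − f₁ = -0.831 → -83 percentage points.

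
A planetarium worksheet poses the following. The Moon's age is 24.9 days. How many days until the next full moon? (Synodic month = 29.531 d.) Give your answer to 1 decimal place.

Full moon occurs at elongation 180°, i.e. at age 29.531 × 180/360 = 14.765 d.
Already past this cycle's full moon; the next is at 14.765 + 29.531 = 44.296 d, so 44.296 − 24.9 = 19.396 days.

19.4 days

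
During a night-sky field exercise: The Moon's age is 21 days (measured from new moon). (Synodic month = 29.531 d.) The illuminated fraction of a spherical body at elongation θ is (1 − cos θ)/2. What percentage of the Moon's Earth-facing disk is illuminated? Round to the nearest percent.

62%

Phase angle: θ = 360°·(21 d)/(29.531 d) = 256.0°.
With cos θ = (-0.242), the lit fraction is (1 − (-0.242))/2 ≈ 0.621, so 62%.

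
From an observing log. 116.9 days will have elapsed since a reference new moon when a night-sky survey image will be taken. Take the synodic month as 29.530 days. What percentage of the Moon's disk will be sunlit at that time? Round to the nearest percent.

2%

116.9/29.530 = 3.959 lunations, so 3 complete cycles and 28.31 d into the next.
Elongation θ = 360° × 28.31/29.530 ≈ 345.1°.
With cos θ = 0.966, the lit fraction is (1 − 0.966)/2 ≈ 0.017, so 2%.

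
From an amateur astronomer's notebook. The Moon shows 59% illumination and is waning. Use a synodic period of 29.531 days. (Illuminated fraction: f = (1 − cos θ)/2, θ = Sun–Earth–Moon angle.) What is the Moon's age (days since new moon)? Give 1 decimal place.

Invert f = (1 − cos θ)/2 to get cos θ = 1 − 2(0.59) = -0.180, hence θ₀ = arccos -0.180 = 100.4°.
A waning Moon lies in 180°–360°, so θ = 360° − 100.4° = 259.6°.
At 360°/29.531 d per day, 259.6° corresponds to 21.30 days.

21.3 days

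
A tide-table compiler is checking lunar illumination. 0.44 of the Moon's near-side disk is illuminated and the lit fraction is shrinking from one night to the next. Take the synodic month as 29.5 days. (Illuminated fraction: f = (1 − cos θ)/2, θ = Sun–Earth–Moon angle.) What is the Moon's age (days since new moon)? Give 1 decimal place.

Invert f = (1 − cos θ)/2 to get cos θ = 1 − 2(0.44) = 0.120, hence θ₀ = arccos 0.120 = 83.1°.
Since the Moon is past full (waning), take the reflex angle: θ = 360° − 83.1° = 276.9°.
Age = 29.5 × 276.9°/360° ≈ 22.69 days.

22.7 days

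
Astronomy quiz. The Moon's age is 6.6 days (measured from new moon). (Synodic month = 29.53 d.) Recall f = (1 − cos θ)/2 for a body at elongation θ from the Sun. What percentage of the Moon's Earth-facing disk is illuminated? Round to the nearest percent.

The Moon has covered 6.6/29.53 of its cycle, so θ ≈ 360° × 6.6/29.53 = 80.5°.
cos 80.5° = 0.166, so f = (1 − 0.166)/2 = 0.417, so 42%.

42%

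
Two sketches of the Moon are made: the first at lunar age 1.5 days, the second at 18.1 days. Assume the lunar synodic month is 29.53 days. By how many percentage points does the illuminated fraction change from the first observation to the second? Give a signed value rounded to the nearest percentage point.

+85 pp

θ₁ = 360° × 1.5/29.53 = 18.3°, f₁ = (1 − cos θ₁)/2 = 0.025.
θ₂ = 360° × 18.1/29.53 = 220.7°, f₂ = (1 − cos θ₂)/2 = 0.879.
Change = f₂ − f₁ = +0.854 → +85 percentage points.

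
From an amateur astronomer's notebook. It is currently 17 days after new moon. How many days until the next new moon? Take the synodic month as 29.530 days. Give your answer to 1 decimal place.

12.5 days

One full lunation from the last new moon is 29.530 d; remaining = 29.530 − 17 = 12.530 d.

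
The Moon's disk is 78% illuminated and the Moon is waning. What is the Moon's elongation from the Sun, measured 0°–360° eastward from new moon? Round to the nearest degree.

Invert f = (1 − cos θ)/2 to get cos θ = 1 − 2(0.78) = -0.560, hence θ₀ = arccos -0.560 = 124.1°.
Waning ⇒ past full, so θ = 360° − 124.1° = 235.9°.

236°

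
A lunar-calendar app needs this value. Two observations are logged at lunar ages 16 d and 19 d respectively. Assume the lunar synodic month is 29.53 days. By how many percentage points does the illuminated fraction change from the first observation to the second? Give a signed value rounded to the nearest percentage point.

θ₁ = 360° × 16/29.53 = 195.1°, f₁ = (1 − cos θ₁)/2 = 0.983.
θ₂ = 360° × 19/29.53 = 231.6°, f₂ = (1 − cos θ₂)/2 = 0.810.
Change = f₂ − f₁ = -0.172 → -17 percentage points.

-17 pp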